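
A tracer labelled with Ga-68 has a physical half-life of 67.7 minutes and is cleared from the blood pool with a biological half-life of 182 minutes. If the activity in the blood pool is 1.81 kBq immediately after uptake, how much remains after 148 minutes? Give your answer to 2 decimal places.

1/t_eff = 1/t_phys + 1/t_biol = 1/67.7 + 1/182 = 0.020266 per minute.
t_eff = 67.7 × 182 / (67.7 + 182) ≈ 49.345 minutes.
Remaining = 1.81 × (1/2)^(148/49.345) = 1.81 × (1/2)^2.9993 ≈ 0.22636 kBq.

0.23 kBq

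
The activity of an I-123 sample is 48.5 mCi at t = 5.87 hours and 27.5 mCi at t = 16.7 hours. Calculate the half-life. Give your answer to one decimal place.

Over Δt = 16.7 − 5.87 = 10.83 hours, the level fell by a factor of 48.5/27.5 ≈ 1.7636.
n = log₂(1.7636) ≈ 0.81855 half-lives, so t½ = 10.83/0.81855 ≈ 13.231 hours.

13.2 hours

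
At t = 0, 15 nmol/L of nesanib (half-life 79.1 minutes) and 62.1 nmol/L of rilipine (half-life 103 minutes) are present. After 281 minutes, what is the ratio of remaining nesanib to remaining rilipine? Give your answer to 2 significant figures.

nesanib: 15 × (1/2)^(281/79.1) = 15 × (1/2)^3.5525 ≈ 1.2785 nmol/L.
rilipine: 62.1 × (1/2)^(281/103) = 62.1 × (1/2)^2.7282 ≈ 9.3721 nmol/L.
Ratio ≈ 1.2785 / 9.3721 ≈ 0.13641.

0.14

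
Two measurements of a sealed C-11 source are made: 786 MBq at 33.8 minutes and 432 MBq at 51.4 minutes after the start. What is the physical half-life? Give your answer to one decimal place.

20.4 minutes

Over Δt = 51.4 − 33.8 = 17.6 minutes, the level fell by a factor of 786/432 ≈ 1.8194.
n = log₂(1.8194) ≈ 0.8635 half-lives, so t½ = 17.6/0.8635 ≈ 20.382 minutes.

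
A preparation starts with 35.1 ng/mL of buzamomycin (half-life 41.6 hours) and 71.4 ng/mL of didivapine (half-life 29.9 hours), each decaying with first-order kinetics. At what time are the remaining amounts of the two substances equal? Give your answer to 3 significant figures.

109 hours

Set 35.1·(1/2)^(t/41.6) = 71.4·(1/2)^(t/29.9).
Taking log₂: log₂(35.1/71.4) = t·(1/41.6 − 1/29.9).
log₂(0.4916) = -1.0245; 1/41.6 − 1/29.9 = -0.0094064.
t = -1.0245 / -0.0094064 ≈ 108.91 hours.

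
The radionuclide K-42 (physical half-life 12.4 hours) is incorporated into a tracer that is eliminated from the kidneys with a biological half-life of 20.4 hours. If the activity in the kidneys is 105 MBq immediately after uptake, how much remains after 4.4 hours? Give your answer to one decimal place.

70.7 MBq

1/t_eff = 1/t_phys + 1/t_biol = 1/12.4 + 1/20.4 = 0.12966 per hour.
t_eff = 12.4 × 20.4 / (12.4 + 20.4) ≈ 7.7122 hours.
Remaining = 105 × (1/2)^(4.4/7.7122) = 105 × (1/2)^0.57052 ≈ 70.704 MBq.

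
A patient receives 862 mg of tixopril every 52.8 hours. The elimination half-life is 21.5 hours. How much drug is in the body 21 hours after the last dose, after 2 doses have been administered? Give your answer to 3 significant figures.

The 2 doses were given 73.8, 21 hours ago.
Total = 862·(1/2)^(73.8/21.5) + 862·(1/2)^(21/21.5)
      = 79.837 + 438 ≈ 517.84 mg.

518 mg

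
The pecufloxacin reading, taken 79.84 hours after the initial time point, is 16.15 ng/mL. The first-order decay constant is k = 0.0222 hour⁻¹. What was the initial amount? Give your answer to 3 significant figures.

95.0 ng/mL

t½ = ln 2 / k = 0.69315 / 0.0222 ≈ 31.223 hours.
Number of half-lives elapsed: n = 79.84/31.223 ≈ 2.5571.
A₀ = A × 2^n = 16.15 × 2^2.5571 = 16.15 × 5.8852 ≈ 95.047 ng/mL.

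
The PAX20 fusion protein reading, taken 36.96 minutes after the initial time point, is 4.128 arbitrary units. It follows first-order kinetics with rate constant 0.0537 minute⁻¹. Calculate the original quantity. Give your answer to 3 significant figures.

30.0 arbitrary units

t½ = ln 2 / k = 0.69315 / 0.0537 ≈ 12.908 minutes.
Number of half-lives elapsed: n = 36.96/12.908 ≈ 2.8634.
A₀ = A × 2^n = 4.128 × 2^2.8634 = 4.128 × 7.2772 ≈ 30.04 arbitrary units.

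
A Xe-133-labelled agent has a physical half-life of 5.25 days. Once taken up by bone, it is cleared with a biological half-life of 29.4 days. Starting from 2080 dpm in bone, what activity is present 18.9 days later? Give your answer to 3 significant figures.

110 dpm

1/t_eff = 1/t_phys + 1/t_biol = 1/5.25 + 1/29.4 = 0.22449 per day.
t_eff = 5.25 × 29.4 / (5.25 + 29.4) ≈ 4.4545 days.
Remaining = 2080 × (1/2)^(18.9/4.4545) = 2080 × (1/2)^4.2429 ≈ 109.86 dpm.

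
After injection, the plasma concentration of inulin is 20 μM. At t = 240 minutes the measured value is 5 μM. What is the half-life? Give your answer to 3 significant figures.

A/A₀ = 5/20 ≈ 0.25.
n = log₂(4) ≈ 2 half-lives elapsed in 240 minutes.
t½ = 240/2 ≈ 120 minutes.

120 minutes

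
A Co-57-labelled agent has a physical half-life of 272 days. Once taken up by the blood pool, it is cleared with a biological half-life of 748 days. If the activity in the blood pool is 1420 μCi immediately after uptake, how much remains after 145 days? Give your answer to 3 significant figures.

858 μCi

1/t_eff = 1/t_phys + 1/t_biol = 1/272 + 1/748 = 0.0050134 per day.
t_eff = 272 × 748 / (272 + 748) ≈ 199.47 days.
Remaining = 1420 × (1/2)^(145/199.47) = 1420 × (1/2)^0.72694 ≈ 857.94 μCi.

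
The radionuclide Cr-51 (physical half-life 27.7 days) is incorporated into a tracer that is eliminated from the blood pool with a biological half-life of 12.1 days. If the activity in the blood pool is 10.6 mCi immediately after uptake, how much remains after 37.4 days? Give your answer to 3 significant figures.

0.488 mCi

1/t_eff = 1/t_phys + 1/t_biol = 1/27.7 + 1/12.1 = 0.11875 per day.
t_eff = 27.7 × 12.1 / (27.7 + 12.1) ≈ 8.4214 days.
Remaining = 10.6 × (1/2)^(37.4/8.4214) = 10.6 × (1/2)^4.4411 ≈ 0.48798 mCi.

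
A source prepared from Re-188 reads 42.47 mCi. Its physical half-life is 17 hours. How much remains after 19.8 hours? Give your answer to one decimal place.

18.9 mCi

Number of half-lives: n = 19.8/17 ≈ 1.1647.
Remaining = 42.47 × (1/2)^1.1647 = 42.47 × 0.44606 ≈ 18.944 mCi.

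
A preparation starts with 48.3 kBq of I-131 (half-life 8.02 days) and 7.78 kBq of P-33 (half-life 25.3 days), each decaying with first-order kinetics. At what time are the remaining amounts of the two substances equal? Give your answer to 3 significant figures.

Set 48.3·(1/2)^(t/8.02) = 7.78·(1/2)^(t/25.3).
Taking log₂: log₂(48.3/7.78) = t·(1/8.02 − 1/25.3).
log₂(6.2082) = 2.6342; 1/8.02 − 1/25.3 = 0.085163.
t = 2.6342 / 0.085163 ≈ 30.931 days.

30.9 days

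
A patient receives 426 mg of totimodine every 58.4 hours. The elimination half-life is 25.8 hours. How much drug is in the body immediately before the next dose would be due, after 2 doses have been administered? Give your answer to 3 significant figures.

107 mg

The 2 doses were given 116.8, 58.4 hours ago.
Total = 426·(1/2)^(116.8/25.8) + 426·(1/2)^(58.4/25.8)
      = 18.476 + 88.717 ≈ 107.19 mg.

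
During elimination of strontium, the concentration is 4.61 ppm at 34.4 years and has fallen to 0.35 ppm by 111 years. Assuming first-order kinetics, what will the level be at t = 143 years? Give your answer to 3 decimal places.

0.119 ppm

Over Δt = 111 − 34.4 = 76.6 years, the level fell by a factor of 4.61/0.35 ≈ 13.171.
n = log₂(13.171) ≈ 3.7193 half-lives, so t½ = 76.6/3.7193 ≈ 20.595 years.
From t = 111 to t = 143: 0.35 × (1/2)^((143−111)/20.595) ≈ 0.11922 ppm.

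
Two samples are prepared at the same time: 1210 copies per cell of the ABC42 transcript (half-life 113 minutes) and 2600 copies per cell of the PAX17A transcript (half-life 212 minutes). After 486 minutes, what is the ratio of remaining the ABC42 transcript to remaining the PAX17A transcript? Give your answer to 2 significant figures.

0.12

ABC42 transcript: 1210 × (1/2)^(486/113) = 1210 × (1/2)^4.3009 ≈ 61.389 copies per cell.
PAX17A transcript: 2600 × (1/2)^(486/212) = 2600 × (1/2)^2.2925 ≈ 530.73 copies per cell.
Ratio ≈ 61.389 / 530.73 ≈ 0.11567.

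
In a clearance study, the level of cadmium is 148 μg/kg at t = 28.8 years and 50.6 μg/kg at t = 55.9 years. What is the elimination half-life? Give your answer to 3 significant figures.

17.5 years

Over Δt = 55.9 − 28.8 = 27.1 years, the level fell by a factor of 148/50.6 ≈ 2.9249.
n = log₂(2.9249) ≈ 1.5484 half-lives, so t½ = 27.1/1.5484 ≈ 17.502 years.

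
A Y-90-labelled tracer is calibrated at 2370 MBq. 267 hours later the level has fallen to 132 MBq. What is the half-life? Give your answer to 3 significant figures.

A/A₀ = 132/2370 ≈ 0.055696.
n = log₂(17.955) ≈ 4.1663 half-lives elapsed in 267 hours.
t½ = 267/4.1663 ≈ 64.086 hours.

64.1 hours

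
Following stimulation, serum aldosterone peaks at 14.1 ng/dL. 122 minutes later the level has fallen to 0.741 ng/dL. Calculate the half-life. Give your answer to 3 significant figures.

28.7 minutes

A/A₀ = 0.741/14.1 ≈ 0.052553.
n = log₂(19.028) ≈ 4.2501 half-lives elapsed in 122 minutes.
t½ = 122/4.2501 ≈ 28.705 minutes.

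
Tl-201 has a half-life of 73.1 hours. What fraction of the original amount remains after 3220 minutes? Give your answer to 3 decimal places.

3220 minutes = 53.6667 hours.
n = 53.6667/73.1 ≈ 0.73415 half-lives.
Fraction remaining = (1/2)^0.73415 ≈ 0.60117.

0.601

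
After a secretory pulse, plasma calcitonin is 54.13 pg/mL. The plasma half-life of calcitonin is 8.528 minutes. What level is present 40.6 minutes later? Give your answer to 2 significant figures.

Number of half-lives: n = 40.6/8.528 ≈ 4.7608.
Remaining = 54.13 × (1/2)^4.7608 = 54.13 × 0.036886 ≈ 1.9966 pg/mL.

2.0 pg/mL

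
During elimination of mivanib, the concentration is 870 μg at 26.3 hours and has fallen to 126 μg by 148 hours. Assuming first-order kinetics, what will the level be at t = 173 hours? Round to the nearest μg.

Over Δt = 148 − 26.3 = 121.7 hours, the level fell by a factor of 870/126 ≈ 6.9048.
n = log₂(6.9048) ≈ 2.7876 half-lives, so t½ = 121.7/2.7876 ≈ 43.658 hours.
From t = 148 to t = 173: 126 × (1/2)^((173−148)/43.658) ≈ 84.721 μg.

85 μg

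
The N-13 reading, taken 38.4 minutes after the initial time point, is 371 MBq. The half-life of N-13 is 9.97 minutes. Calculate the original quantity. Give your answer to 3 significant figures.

5360 MBq

Number of half-lives elapsed: n = 38.4/9.97 ≈ 3.8516.
A₀ = A × 2^n = 371 × 2^3.8516 = 371 × 14.436 ≈ 5355.6 MBq.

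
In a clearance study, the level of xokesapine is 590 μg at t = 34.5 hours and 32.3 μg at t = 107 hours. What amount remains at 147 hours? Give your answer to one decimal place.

6.5 μg

Over Δt = 107 − 34.5 = 72.5 hours, the level fell by a factor of 590/32.3 ≈ 18.266.
n = log₂(18.266) ≈ 4.1911 half-lives, so t½ = 72.5/4.1911 ≈ 17.299 hours.
From t = 107 to t = 147: 32.3 × (1/2)^((147−107)/17.299) ≈ 6.5031 μg.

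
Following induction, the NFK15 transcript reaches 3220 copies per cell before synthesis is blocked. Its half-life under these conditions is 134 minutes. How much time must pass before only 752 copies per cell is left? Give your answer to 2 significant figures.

280 minutes

Fraction remaining = 752/3220 ≈ 0.23354.
n = log₂(3220/752) = ln(4.2819)/ln 2 ≈ 2.0983 half-lives.
t = n × t½ = 2.0983 × 134 ≈ 281.17 minutes.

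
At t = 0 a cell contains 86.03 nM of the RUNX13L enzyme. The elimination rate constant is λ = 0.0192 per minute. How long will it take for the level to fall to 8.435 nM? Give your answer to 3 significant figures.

121 minutes

t½ = ln 2 / λ = 0.69315 / 0.0192 ≈ 36.101 minutes.
Fraction remaining = 8.435/86.03 ≈ 0.098047.
n = log₂(86.03/8.435) = ln(10.199)/ln 2 ≈ 3.3504 half-lives.
t = n × t½ = 3.3504 × 36.101 ≈ 120.95 minutes.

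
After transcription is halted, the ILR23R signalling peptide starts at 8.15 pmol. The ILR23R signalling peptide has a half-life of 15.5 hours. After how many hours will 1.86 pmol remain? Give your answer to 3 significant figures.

Fraction remaining = 1.86/8.15 ≈ 0.22822.
n = log₂(8.15/1.86) = ln(4.3817)/ln 2 ≈ 2.1315 half-lives.
t = n × t½ = 2.1315 × 15.5 ≈ 33.038 hours.

33.0 hours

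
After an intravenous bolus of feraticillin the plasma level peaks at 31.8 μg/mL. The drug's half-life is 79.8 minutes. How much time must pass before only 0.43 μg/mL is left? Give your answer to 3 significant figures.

495 minutes

Fraction remaining = 0.43/31.8 ≈ 0.013522.
n = log₂(31.8/0.43) = ln(73.953)/ln 2 ≈ 6.2085 half-lives.
t = n × t½ = 6.2085 × 79.8 ≈ 495.44 minutes.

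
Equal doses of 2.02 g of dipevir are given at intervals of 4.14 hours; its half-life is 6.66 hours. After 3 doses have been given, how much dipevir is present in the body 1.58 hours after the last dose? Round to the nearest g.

4 g

The 3 doses were given 9.86, 5.72, 1.58 hours ago.
Total = 2.02·(1/2)^(9.86/6.66) + 2.02·(1/2)^(5.72/6.66) + 2.02·(1/2)^(1.58/6.66)
      = 0.72391 + 1.1138 + 1.7137 ≈ 3.5514 g.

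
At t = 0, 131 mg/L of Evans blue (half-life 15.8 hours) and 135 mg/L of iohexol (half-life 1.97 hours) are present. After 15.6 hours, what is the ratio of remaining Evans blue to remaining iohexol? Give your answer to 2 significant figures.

Evans blue: 131 × (1/2)^(15.6/15.8) = 131 × (1/2)^0.98734 ≈ 66.077 mg/L.
iohexol: 135 × (1/2)^(15.6/1.97) = 135 × (1/2)^7.9188 ≈ 0.55788 mg/L.
Ratio ≈ 66.077 / 0.55788 ≈ 118.44.

120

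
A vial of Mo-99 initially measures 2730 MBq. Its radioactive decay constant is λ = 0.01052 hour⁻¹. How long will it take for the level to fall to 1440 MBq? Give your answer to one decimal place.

60.8 hours

t½ = ln 2 / λ = 0.69315 / 0.01052 ≈ 65.889 hours.
Fraction remaining = 1440/2730 ≈ 0.52747.
n = log₂(2730/1440) = ln(1.8958)/ln 2 ≈ 0.92283 half-lives.
t = n × t½ = 0.92283 × 65.889 ≈ 60.804 hours.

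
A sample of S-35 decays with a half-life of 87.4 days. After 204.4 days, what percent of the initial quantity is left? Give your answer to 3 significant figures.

n = 204.4/87.4 ≈ 2.3387 half-lives.
Fraction remaining = (1/2)^2.3387 ≈ 0.19769, i.e. 19.769%.

19.8%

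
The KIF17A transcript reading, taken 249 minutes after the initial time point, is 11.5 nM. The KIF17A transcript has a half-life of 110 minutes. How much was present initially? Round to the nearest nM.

55 nM

Number of half-lives elapsed: n = 249/110 ≈ 2.2636.
A₀ = A × 2^n = 11.5 × 2^2.2636 = 11.5 × 4.802 ≈ 55.223 nM.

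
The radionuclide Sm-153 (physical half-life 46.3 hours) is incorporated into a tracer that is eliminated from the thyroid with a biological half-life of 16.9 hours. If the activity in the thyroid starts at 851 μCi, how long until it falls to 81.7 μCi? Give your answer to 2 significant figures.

42 hours

1/t_eff = 1/t_phys + 1/t_biol = 1/46.3 + 1/16.9 = 0.08077 per hour.
t_eff = 46.3 × 16.9 / (46.3 + 16.9) ≈ 12.381 hours.
n = log₂(851/81.7) ≈ 3.3808; t = 3.3808 × 12.381 ≈ 41.857 hours.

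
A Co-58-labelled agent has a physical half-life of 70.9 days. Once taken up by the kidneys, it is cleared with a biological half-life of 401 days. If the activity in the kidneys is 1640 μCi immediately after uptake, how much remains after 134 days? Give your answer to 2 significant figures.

350 μCi

1/t_eff = 1/t_phys + 1/t_biol = 1/70.9 + 1/401 = 0.016598 per day.
t_eff = 70.9 × 401 / (70.9 + 401) ≈ 60.248 days.
Remaining = 1640 × (1/2)^(134/60.248) = 1640 × (1/2)^2.2242 ≈ 351 μCi.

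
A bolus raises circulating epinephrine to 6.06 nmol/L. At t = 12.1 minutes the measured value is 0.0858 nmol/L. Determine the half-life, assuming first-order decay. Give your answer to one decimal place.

A/A₀ = 0.0858/6.06 ≈ 0.014158.
n = log₂(70.629) ≈ 6.1422 half-lives elapsed in 12.1 minutes.
t½ = 12.1/6.1422 ≈ 1.97 minutes.

2.0 minutes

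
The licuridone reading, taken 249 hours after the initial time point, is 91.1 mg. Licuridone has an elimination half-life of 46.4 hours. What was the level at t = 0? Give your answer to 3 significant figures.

Number of half-lives elapsed: n = 249/46.4 ≈ 5.3664.
A₀ = A × 2^n = 91.1 × 2^5.3664 = 91.1 × 41.252 ≈ 3758 mg.

3760 mg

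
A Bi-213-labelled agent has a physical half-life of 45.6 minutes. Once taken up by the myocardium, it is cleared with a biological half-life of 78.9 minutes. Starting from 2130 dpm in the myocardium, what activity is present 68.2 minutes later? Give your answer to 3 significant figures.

1/t_eff = 1/t_phys + 1/t_biol = 1/45.6 + 1/78.9 = 0.034604 per minute.
t_eff = 45.6 × 78.9 / (45.6 + 78.9) ≈ 28.898 minutes.
Remaining = 2130 × (1/2)^(68.2/28.898) = 2130 × (1/2)^2.36 ≈ 414.91 dpm.

415 dpm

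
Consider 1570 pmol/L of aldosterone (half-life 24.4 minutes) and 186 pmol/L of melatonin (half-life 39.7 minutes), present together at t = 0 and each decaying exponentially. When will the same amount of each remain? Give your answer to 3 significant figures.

195 minutes

Set 1570·(1/2)^(t/24.4) = 186·(1/2)^(t/39.7).
Taking log₂: log₂(1570/186) = t·(1/24.4 − 1/39.7).
log₂(8.4409) = 3.0774; 1/24.4 − 1/39.7 = 0.015795.
t = 3.0774 / 0.015795 ≈ 194.84 minutes.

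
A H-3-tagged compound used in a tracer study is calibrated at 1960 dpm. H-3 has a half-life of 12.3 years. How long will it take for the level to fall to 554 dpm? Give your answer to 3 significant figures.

22.4 years

Fraction remaining = 554/1960 ≈ 0.28265.
n = log₂(1960/554) = ln(3.5379)/ln 2 ≈ 1.8229 half-lives.
t = n × t½ = 1.8229 × 12.3 ≈ 22.422 years.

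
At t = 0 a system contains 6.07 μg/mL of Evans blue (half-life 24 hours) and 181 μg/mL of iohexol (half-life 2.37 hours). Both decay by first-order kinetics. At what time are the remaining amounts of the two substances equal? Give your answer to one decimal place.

Set 6.07·(1/2)^(t/24) = 181·(1/2)^(t/2.37).
Taking log₂: log₂(6.07/181) = t·(1/24 − 1/2.37).
log₂(0.033536) = -4.8981; 1/24 − 1/2.37 = -0.38027.
t = -4.8981 / -0.38027 ≈ 12.881 hours.

12.9 hours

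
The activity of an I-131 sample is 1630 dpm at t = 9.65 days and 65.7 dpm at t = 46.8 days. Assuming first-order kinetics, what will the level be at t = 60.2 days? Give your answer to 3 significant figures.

Over Δt = 46.8 − 9.65 = 37.15 days, the level fell by a factor of 1630/65.7 ≈ 24.81.
n = log₂(24.81) ≈ 4.6328 half-lives, so t½ = 37.15/4.6328 ≈ 8.0188 days.
From t = 46.8 to t = 60.2: 65.7 × (1/2)^((60.2−46.8)/8.0188) ≈ 20.631 dpm.

20.6 dpm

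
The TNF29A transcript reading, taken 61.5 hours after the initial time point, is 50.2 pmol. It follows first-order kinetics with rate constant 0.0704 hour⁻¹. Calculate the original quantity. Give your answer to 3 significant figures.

t½ = ln 2 / k = 0.69315 / 0.0704 ≈ 9.8458 hours.
Number of half-lives elapsed: n = 61.5/9.8458 ≈ 6.2463.
A₀ = A × 2^n = 50.2 × 2^6.2463 = 50.2 × 75.914 ≈ 3810.9 pmol.

3810 pmol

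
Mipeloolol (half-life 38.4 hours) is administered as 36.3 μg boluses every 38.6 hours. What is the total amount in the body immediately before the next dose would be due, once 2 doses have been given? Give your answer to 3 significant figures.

The 2 doses were given 77.2, 38.6 hours ago.
Total = 36.3·(1/2)^(77.2/38.4) + 36.3·(1/2)^(38.6/38.4)
      = 9.0097 + 18.085 ≈ 27.094 μg.

27.1 μg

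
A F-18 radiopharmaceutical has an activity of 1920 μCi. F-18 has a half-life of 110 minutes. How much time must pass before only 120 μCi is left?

440 minutes

120/1920 = 1/16, so 4 half-lives have elapsed.
t = 4 × 110 = 440 minutes.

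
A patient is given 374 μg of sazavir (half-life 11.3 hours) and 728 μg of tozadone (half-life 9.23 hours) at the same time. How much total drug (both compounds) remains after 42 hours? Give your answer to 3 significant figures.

sazavir: 374 × (1/2)^(42/11.3) = 374 × (1/2)^3.7168 ≈ 28.445 μg.
tozadone: 728 × (1/2)^(42/9.23) = 728 × (1/2)^4.5504 ≈ 31.069 μg.
Total = 28.445 + 31.069 ≈ 59.514 μg.

59.5 μg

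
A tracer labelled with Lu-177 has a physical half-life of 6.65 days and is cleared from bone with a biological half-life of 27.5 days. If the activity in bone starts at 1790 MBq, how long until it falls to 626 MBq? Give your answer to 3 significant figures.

1/t_eff = 1/t_phys + 1/t_biol = 1/6.65 + 1/27.5 = 0.18674 per day.
t_eff = 6.65 × 27.5 / (6.65 + 27.5) ≈ 5.3551 days.
n = log₂(1790/626) ≈ 1.5157; t = 1.5157 × 5.3551 ≈ 8.1168 days.

8.12 days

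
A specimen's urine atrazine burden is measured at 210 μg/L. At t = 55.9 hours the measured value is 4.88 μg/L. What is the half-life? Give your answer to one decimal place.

10.3 hours

A/A₀ = 4.88/210 ≈ 0.023238.
n = log₂(43.033) ≈ 5.4274 half-lives elapsed in 55.9 hours.
t½ = 55.9/5.4274 ≈ 10.3 hours.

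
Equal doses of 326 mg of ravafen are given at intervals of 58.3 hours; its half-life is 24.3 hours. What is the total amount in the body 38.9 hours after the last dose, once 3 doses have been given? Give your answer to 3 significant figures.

132 mg

The 3 doses were given 155.5, 97.2, 38.9 hours ago.
Total = 326·(1/2)^(155.5/24.3) + 326·(1/2)^(97.2/24.3) + 326·(1/2)^(38.9/24.3)
      = 3.8625 + 20.375 + 107.48 ≈ 131.72 mg.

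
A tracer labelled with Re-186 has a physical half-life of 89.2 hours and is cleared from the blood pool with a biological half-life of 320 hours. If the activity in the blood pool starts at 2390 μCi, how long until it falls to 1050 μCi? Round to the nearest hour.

1/t_eff = 1/t_phys + 1/t_biol = 1/89.2 + 1/320 = 0.014336 per hour.
t_eff = 89.2 × 320 / (89.2 + 320) ≈ 69.756 hours.
n = log₂(2390/1050) ≈ 1.1866; t = 1.1866 × 69.756 ≈ 82.774 hours.

83 hours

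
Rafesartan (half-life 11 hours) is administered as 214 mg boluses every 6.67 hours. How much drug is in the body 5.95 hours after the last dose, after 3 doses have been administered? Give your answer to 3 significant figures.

307 mg

The 3 doses were given 19.29, 12.62, 5.95 hours ago.
Total = 214·(1/2)^(19.29/11) + 214·(1/2)^(12.62/11) + 214·(1/2)^(5.95/11)
      = 63.462 + 96.616 + 147.09 ≈ 307.17 mg.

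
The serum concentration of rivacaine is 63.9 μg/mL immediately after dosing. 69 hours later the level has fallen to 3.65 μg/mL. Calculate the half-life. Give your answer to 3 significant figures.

16.7 hours

A/A₀ = 3.65/63.9 ≈ 0.057121.
n = log₂(17.507) ≈ 4.1298 half-lives elapsed in 69 hours.
t½ = 69/4.1298 ≈ 16.708 hours.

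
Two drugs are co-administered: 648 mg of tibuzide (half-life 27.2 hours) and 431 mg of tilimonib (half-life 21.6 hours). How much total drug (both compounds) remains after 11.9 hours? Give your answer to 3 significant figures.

tibuzide: 648 × (1/2)^(11.9/27.2) = 648 × (1/2)^0.4375 ≈ 478.49 mg.
tilimonib: 431 × (1/2)^(11.9/21.6) = 431 × (1/2)^0.55093 ≈ 294.19 mg.
Total = 478.49 + 294.19 ≈ 772.68 mg.

773 mg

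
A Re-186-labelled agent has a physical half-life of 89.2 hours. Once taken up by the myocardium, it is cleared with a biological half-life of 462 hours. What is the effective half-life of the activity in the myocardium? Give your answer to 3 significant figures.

74.8 hours

1/t_eff = 1/t_phys + 1/t_biol = 1/89.2 + 1/462 = 0.013375 per hour.
t_eff = 89.2 × 462 / (89.2 + 462) ≈ 74.765 hours.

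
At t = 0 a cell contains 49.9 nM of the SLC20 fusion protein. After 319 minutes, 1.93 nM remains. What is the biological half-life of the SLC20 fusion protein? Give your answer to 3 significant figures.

A/A₀ = 1.93/49.9 ≈ 0.038677.
n = log₂(25.855) ≈ 4.6924 half-lives elapsed in 319 minutes.
t½ = 319/4.6924 ≈ 67.983 minutes.

68.0 minutes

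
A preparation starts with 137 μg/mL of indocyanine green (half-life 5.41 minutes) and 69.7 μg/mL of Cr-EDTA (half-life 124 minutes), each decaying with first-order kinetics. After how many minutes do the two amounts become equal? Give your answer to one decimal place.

Set 137·(1/2)^(t/5.41) = 69.7·(1/2)^(t/124).
Taking log₂: log₂(137/69.7) = t·(1/5.41 − 1/124).
log₂(1.9656) = 0.97495; 1/5.41 − 1/124 = 0.17678.
t = 0.97495 / 0.17678 ≈ 5.5151 minutes.

5.5 minutes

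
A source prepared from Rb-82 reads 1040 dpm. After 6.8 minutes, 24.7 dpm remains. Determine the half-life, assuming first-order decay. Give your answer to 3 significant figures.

A/A₀ = 24.7/1040 ≈ 0.02375.
n = log₂(42.105) ≈ 5.3959 half-lives elapsed in 6.8 minutes.
t½ = 6.8/5.3959 ≈ 1.2602 minutes.

1.26 minutes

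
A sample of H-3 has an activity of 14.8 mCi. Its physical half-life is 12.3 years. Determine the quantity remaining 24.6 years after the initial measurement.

3.7 mCi

Elapsed time is 2 half-lives (24.6/12.3).
Each half-life halves the amount: 14.8 × (1/2)^2 = 14.8/4 = 3.7 mCi.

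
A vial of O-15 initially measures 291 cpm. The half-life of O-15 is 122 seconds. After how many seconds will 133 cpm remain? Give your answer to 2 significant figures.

140 seconds

Fraction remaining = 133/291 ≈ 0.45704.
n = log₂(291/133) = ln(2.188)/ln 2 ≈ 1.1296 half-lives.
t = n × t½ = 1.1296 × 122 ≈ 137.81 seconds.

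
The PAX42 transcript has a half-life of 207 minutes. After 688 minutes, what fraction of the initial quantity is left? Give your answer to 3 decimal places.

0.100

n = 688/207 ≈ 3.3237 half-lives.
Fraction remaining = (1/2)^3.3237 ≈ 0.099879.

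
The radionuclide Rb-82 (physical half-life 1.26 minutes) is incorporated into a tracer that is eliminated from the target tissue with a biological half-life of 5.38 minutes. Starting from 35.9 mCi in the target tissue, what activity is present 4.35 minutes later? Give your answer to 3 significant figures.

1.87 mCi

1/t_eff = 1/t_phys + 1/t_biol = 1/1.26 + 1/5.38 = 0.97952 per minute.
t_eff = 1.26 × 5.38 / (1.26 + 5.38) ≈ 1.0209 minutes.
Remaining = 35.9 × (1/2)^(4.35/1.0209) = 35.9 × (1/2)^4.2609 ≈ 1.8725 mCi.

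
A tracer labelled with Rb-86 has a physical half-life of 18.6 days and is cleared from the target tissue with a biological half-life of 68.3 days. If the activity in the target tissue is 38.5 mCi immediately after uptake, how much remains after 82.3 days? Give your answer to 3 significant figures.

0.778 mCi

1/t_eff = 1/t_phys + 1/t_biol = 1/18.6 + 1/68.3 = 0.068405 per day.
t_eff = 18.6 × 68.3 / (18.6 + 68.3) ≈ 14.619 days.
Remaining = 38.5 × (1/2)^(82.3/14.619) = 38.5 × (1/2)^5.6297 ≈ 0.77759 mCi.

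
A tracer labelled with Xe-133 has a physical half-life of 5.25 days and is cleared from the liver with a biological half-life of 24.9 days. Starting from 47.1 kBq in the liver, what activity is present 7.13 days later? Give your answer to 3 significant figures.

15.1 kBq

1/t_eff = 1/t_phys + 1/t_biol = 1/5.25 + 1/24.9 = 0.23064 per day.
t_eff = 5.25 × 24.9 / (5.25 + 24.9) ≈ 4.3358 days.
Remaining = 47.1 × (1/2)^(7.13/4.3358) = 47.1 × (1/2)^1.6444 ≈ 15.066 kBq.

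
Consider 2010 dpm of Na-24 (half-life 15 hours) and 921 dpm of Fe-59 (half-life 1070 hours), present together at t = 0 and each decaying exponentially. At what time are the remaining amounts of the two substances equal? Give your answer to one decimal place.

17.1 hours

Set 2010·(1/2)^(t/15) = 921·(1/2)^(t/1070).
Taking log₂: log₂(2010/921) = t·(1/15 − 1/1070).
log₂(2.1824) = 1.1259; 1/15 − 1/1070 = 0.065732.
t = 1.1259 / 0.065732 ≈ 17.129 hours.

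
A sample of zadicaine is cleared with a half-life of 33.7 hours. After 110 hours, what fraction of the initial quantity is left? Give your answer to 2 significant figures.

n = 110/33.7 ≈ 3.2641 half-lives.
Fraction remaining = (1/2)^3.2641 ≈ 0.10409.

0.10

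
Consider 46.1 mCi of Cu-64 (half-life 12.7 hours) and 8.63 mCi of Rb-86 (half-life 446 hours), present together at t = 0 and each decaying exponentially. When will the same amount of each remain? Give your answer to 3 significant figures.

Set 46.1·(1/2)^(t/12.7) = 8.63·(1/2)^(t/446).
Taking log₂: log₂(46.1/8.63) = t·(1/12.7 − 1/446).
log₂(5.3418) = 2.4173; 1/12.7 − 1/446 = 0.076498.
t = 2.4173 / 0.076498 ≈ 31.6 hours.

31.6 hours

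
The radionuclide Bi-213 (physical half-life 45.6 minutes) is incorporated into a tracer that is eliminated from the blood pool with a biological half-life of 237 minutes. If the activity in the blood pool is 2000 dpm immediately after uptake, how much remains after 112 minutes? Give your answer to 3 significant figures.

1/t_eff = 1/t_phys + 1/t_biol = 1/45.6 + 1/237 = 0.026149 per minute.
t_eff = 45.6 × 237 / (45.6 + 237) ≈ 38.242 minutes.
Remaining = 2000 × (1/2)^(112/38.242) = 2000 × (1/2)^2.9287 ≈ 262.66 dpm.

263 dpm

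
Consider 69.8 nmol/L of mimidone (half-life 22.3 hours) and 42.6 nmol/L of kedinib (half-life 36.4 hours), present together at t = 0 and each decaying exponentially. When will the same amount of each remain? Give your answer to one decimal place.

Set 69.8·(1/2)^(t/22.3) = 42.6·(1/2)^(t/36.4).
Taking log₂: log₂(69.8/42.6) = t·(1/22.3 − 1/36.4).
log₂(1.6385) = 0.71237; 1/22.3 − 1/36.4 = 0.017371.
t = 0.71237 / 0.017371 ≈ 41.01 hours.

41.0 hours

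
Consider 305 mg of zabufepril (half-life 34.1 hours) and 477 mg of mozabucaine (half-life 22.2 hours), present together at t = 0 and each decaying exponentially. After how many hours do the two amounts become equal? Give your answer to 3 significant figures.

Set 305·(1/2)^(t/34.1) = 477·(1/2)^(t/22.2).
Taking log₂: log₂(305/477) = t·(1/34.1 − 1/22.2).
log₂(0.63941) = -0.64518; 1/34.1 − 1/22.2 = -0.01572.
t = -0.64518 / -0.01572 ≈ 41.043 hours.

41.0 hours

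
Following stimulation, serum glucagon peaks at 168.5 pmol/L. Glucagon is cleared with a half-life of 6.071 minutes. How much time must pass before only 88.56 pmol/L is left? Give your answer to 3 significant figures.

5.63 minutes

Fraction remaining = 88.56/168.5 ≈ 0.52558.
n = log₂(168.5/88.56) = ln(1.9027)/ln 2 ≈ 0.92802 half-lives.
t = n × t½ = 0.92802 × 6.071 ≈ 5.634 minutes.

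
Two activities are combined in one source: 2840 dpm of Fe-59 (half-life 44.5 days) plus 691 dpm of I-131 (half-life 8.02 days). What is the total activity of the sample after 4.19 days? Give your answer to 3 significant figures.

3140 dpm

Fe-59: 2840 × (1/2)^(4.19/44.5) = 2840 × (1/2)^0.094157 ≈ 2660.6 dpm.
I-131: 691 × (1/2)^(4.19/8.02) = 691 × (1/2)^0.52244 ≈ 481.07 dpm.
Total = 2660.6 + 481.07 ≈ 3141.6 dpm.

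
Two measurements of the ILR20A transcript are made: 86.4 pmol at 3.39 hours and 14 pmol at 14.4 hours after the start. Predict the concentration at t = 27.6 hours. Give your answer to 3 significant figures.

1.58 pmol

Over Δt = 14.4 − 3.39 = 11.01 hours, the level fell by a factor of 86.4/14 ≈ 6.1714.
n = log₂(6.1714) ≈ 2.6256 half-lives, so t½ = 11.01/2.6256 ≈ 4.1933 hours.
From t = 14.4 to t = 27.6: 14 × (1/2)^((27.6−14.4)/4.1933) ≈ 1.5795 pmol.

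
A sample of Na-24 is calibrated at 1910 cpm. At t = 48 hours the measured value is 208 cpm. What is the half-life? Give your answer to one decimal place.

15.0 hours

A/A₀ = 208/1910 ≈ 0.1089.
n = log₂(9.1827) ≈ 3.1989 half-lives elapsed in 48 hours.
t½ = 48/3.1989 ≈ 15.005 hours.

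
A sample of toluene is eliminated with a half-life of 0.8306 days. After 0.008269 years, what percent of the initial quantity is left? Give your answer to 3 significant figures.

8.06%

0.008269 years = 3.01818 days.
n = 3.01818/0.8306 ≈ 3.6337 half-lives.
Fraction remaining = (1/2)^3.6337 ≈ 0.080563, i.e. 8.0563%.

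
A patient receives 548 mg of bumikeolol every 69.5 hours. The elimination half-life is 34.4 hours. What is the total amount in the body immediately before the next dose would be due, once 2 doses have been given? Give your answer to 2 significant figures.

170 mg

The 2 doses were given 139, 69.5 hours ago.
Total = 548·(1/2)^(139/34.4) + 548·(1/2)^(69.5/34.4)
      = 33.297 + 135.08 ≈ 168.38 mg.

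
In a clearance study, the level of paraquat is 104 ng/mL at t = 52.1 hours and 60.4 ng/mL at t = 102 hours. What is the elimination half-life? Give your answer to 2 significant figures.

64 hours

Over Δt = 102 − 52.1 = 49.9 hours, the level fell by a factor of 104/60.4 ≈ 1.7219.
n = log₂(1.7219) ≈ 0.78396 half-lives, so t½ = 49.9/0.78396 ≈ 63.651 hours.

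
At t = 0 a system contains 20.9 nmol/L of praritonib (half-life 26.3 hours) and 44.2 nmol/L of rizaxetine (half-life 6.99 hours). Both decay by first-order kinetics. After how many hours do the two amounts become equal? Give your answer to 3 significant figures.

Set 20.9·(1/2)^(t/26.3) = 44.2·(1/2)^(t/6.99).
Taking log₂: log₂(20.9/44.2) = t·(1/26.3 − 1/6.99).
log₂(0.47285) = -1.0805; 1/26.3 − 1/6.99 = -0.10504.
t = -1.0805 / -0.10504 ≈ 10.287 hours.

10.3 hours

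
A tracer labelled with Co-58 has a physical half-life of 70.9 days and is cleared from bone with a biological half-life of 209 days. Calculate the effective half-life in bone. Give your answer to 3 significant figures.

1/t_eff = 1/t_phys + 1/t_biol = 1/70.9 + 1/209 = 0.018889 per day.
t_eff = 70.9 × 209 / (70.9 + 209) ≈ 52.941 days.

52.9 days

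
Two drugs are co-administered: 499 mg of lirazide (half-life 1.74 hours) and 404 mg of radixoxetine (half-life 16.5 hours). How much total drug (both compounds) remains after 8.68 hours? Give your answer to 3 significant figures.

296 mg

lirazide: 499 × (1/2)^(8.68/1.74) = 499 × (1/2)^4.9885 ≈ 15.718 mg.
radixoxetine: 404 × (1/2)^(8.68/16.5) = 404 × (1/2)^0.52606 ≈ 280.56 mg.
Total = 15.718 + 280.56 ≈ 296.28 mg.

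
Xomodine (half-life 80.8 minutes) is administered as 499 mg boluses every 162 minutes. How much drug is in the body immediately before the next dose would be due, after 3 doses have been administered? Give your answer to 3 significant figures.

163 mg

The 3 doses were given 486, 324, 162 minutes ago.
Total = 499·(1/2)^(486/80.8) + 499·(1/2)^(324/80.8) + 499·(1/2)^(162/80.8)
      = 7.717 + 30.974 + 124.32 ≈ 163.01 mg.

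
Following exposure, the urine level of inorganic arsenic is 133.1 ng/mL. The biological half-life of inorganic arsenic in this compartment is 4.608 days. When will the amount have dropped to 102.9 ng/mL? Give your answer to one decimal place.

Fraction remaining = 102.9/133.1 ≈ 0.7731.
n = log₂(133.1/102.9) = ln(1.2935)/ln 2 ≈ 0.37127 half-lives.
t = n × t½ = 0.37127 × 4.608 ≈ 1.7108 days.

1.7 days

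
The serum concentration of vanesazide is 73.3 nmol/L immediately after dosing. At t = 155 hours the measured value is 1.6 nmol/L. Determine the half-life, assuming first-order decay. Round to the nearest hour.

28 hours

A/A₀ = 1.6/73.3 ≈ 0.021828.
n = log₂(45.812) ≈ 5.5177 half-lives elapsed in 155 hours.
t½ = 155/5.5177 ≈ 28.092 hours.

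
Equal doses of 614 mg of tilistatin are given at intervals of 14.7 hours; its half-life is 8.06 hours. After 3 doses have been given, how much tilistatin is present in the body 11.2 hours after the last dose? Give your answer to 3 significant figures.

319 mg

The 3 doses were given 40.6, 25.9, 11.2 hours ago.
Total = 614·(1/2)^(40.6/8.06) + 614·(1/2)^(25.9/8.06) + 614·(1/2)^(11.2/8.06)
      = 18.699 + 66.197 + 234.35 ≈ 319.25 mg.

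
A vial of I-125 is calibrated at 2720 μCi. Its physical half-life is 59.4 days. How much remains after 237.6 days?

Elapsed time is 4 half-lives (237.6/59.4).
Each half-life halves the amount: 2720 × (1/2)^4 = 2720/16 = 170 μCi.

170 μCi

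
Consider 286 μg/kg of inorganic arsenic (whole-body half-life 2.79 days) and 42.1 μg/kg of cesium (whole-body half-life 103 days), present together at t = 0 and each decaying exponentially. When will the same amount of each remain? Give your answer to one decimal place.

7.9 days

Set 286·(1/2)^(t/2.79) = 42.1·(1/2)^(t/103).
Taking log₂: log₂(286/42.1) = t·(1/2.79 − 1/103).
log₂(6.7933) = 2.7641; 1/2.79 − 1/103 = 0.34871.
t = 2.7641 / 0.34871 ≈ 7.9266 days.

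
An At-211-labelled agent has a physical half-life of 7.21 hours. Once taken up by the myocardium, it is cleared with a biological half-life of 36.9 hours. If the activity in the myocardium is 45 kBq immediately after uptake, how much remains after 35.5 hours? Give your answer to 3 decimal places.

0.761 kBq

1/t_eff = 1/t_phys + 1/t_biol = 1/7.21 + 1/36.9 = 0.1658 per hour.
t_eff = 7.21 × 36.9 / (7.21 + 36.9) ≈ 6.0315 hours.
Remaining = 45 × (1/2)^(35.5/6.0315) = 45 × (1/2)^5.8858 ≈ 0.76106 kBq.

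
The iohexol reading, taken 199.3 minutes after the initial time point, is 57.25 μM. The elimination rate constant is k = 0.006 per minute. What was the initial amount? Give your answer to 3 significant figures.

t½ = ln 2 / k = 0.69315 / 0.006 ≈ 115.52 minutes.
Number of half-lives elapsed: n = 199.3/115.52 ≈ 1.7252.
A₀ = A × 2^n = 57.25 × 2^1.7252 = 57.25 × 3.3062 ≈ 189.28 μM.

189 μM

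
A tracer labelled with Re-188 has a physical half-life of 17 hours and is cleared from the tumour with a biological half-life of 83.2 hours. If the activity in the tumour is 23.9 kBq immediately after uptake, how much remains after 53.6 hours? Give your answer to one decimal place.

1.7 kBq

1/t_eff = 1/t_phys + 1/t_biol = 1/17 + 1/83.2 = 0.070843 per hour.
t_eff = 17 × 83.2 / (17 + 83.2) ≈ 14.116 hours.
Remaining = 23.9 × (1/2)^(53.6/14.116) = 23.9 × (1/2)^3.7972 ≈ 1.7192 kBq.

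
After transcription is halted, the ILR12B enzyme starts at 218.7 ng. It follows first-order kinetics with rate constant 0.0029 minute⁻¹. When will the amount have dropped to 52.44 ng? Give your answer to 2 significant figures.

490 minutes

t½ = ln 2 / k = 0.69315 / 0.0029 ≈ 239.02 minutes.
Fraction remaining = 52.44/218.7 ≈ 0.23978.
n = log₂(218.7/52.44) = ln(4.1705)/ln 2 ≈ 2.0602 half-lives.
t = n × t½ = 2.0602 × 239.02 ≈ 492.42 minutes.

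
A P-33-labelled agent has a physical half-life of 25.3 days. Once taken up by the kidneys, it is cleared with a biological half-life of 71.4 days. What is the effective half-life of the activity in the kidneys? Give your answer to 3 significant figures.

18.7 days

1/t_eff = 1/t_phys + 1/t_biol = 1/25.3 + 1/71.4 = 0.053531 per day.
t_eff = 25.3 × 71.4 / (25.3 + 71.4) ≈ 18.681 days.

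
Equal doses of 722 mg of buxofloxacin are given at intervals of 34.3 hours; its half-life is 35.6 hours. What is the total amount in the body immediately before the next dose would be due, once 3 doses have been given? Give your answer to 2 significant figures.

The 3 doses were given 102.9, 68.6, 34.3 hours ago.
Total = 722·(1/2)^(102.9/35.6) + 722·(1/2)^(68.6/35.6) + 722·(1/2)^(34.3/35.6)
      = 97.37 + 189.87 + 370.25 ≈ 657.5 mg.

660 mg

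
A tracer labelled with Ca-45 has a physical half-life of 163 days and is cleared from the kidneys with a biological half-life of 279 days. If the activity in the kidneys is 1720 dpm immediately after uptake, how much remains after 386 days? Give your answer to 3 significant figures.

1/t_eff = 1/t_phys + 1/t_biol = 1/163 + 1/279 = 0.0097192 per day.
t_eff = 163 × 279 / (163 + 279) ≈ 102.89 days.
Remaining = 1720 × (1/2)^(386/102.89) = 1720 × (1/2)^3.7516 ≈ 127.7 dpm.

128 dpm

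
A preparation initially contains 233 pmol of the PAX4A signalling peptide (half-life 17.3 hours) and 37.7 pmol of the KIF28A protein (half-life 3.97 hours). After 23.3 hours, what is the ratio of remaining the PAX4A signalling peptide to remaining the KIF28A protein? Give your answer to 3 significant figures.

PAX4A signalling peptide: 233 × (1/2)^(23.3/17.3) = 233 × (1/2)^1.3468 ≈ 91.606 pmol.
KIF28A protein: 37.7 × (1/2)^(23.3/3.97) = 37.7 × (1/2)^5.869 ≈ 0.64505 pmol.
Ratio ≈ 91.606 / 0.64505 ≈ 142.01.

142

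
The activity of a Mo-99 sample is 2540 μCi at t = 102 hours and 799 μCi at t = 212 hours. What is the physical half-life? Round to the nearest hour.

66 hours

Over Δt = 212 − 102 = 110 hours, the level fell by a factor of 2540/799 ≈ 3.179.
n = log₂(3.179) ≈ 1.6686 half-lives, so t½ = 110/1.6686 ≈ 65.925 hours.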